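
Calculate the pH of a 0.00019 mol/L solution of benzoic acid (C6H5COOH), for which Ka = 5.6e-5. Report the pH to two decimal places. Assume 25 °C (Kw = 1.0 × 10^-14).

C6H5COOH ⇌ C6H5COO- + H+
Ka = [H+]²/(0.00019 − [H+]) = 5.6 × 10^-5
[H+] is not negligible relative to C₀; solve [H+]² + 5.6e-05·[H+] − 1.06e-08 = 0.
[H+] = (−Ka + √(Ka² + 4·Ka·C₀))/2 = 7.89 × 10^-5 M
pH = −log[H+] = −log(7.89 × 10^-5) = 4.10

pH = 4.10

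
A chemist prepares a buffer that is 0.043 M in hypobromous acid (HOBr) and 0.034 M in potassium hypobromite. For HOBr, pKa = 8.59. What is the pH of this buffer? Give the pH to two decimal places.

pH = 8.49

Using pH = pKa + log([base]/[acid]) with [base]/[acid] = 0.034/0.043:
pH = 8.59 + (-0.102) = 8.49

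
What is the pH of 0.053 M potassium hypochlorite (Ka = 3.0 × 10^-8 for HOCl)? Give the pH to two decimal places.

pH = 10.12

OCl- is the conjugate base of the weak acid HOCl.
Kb = Kw/Ka = 1.0×10^-14 / 3.0 × 10^-8 = 3.33 × 10^-7
Let x = [OH-] at equilibrium. Kb = x²/(0.053 − x).
Assume x ≪ 0.053: x ≈ √(3.33 × 10^-7 × 0.053) = 1.33 × 10^-4 M
(x/C₀ = 0.25% < 5%, so the approximation holds.)
pOH = 3.88, so pH = 14.00 − pOH = 10.12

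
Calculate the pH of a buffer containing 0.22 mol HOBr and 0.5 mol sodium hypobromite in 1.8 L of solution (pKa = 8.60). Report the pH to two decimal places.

Using pH = pKa + log([base]/[acid]) with [base]/[acid] = 0.5/0.22:
pH = 8.60 + (+0.357) = 8.96

pH = 8.96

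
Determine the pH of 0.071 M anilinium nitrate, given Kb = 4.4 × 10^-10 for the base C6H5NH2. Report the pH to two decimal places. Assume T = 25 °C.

C6H5NH3+ is the conjugate acid of the weak base C6H5NH2.
Ka = Kw/Kb = 1.0×10^-14 / 4.4 × 10^-10 = 2.27 × 10^-5
Let x = [H+] at equilibrium. Ka = x²/(0.071 − x).
Neglecting x in the denominator: x = √(2.27 × 10^-5 × 0.071) = 1.27 × 10^-3 M
Check: 1.8% ionized — well under 5%, approximation valid.
pH = −log(1.27 × 10^-3) = 2.90

pH = 2.90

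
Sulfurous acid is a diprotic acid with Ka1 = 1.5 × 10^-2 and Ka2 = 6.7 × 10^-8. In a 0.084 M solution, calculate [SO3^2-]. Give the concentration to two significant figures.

First ionization gives [H+] ≈ [HSO3-] = 2.88 × 10^-2 M.
Second step: Ka2 = [H+][SO3^2-]/[HSO3-] ≈ [SO3^2-] (since [H+] ≈ [HSO3-]).
So [SO3^2-] ≈ Ka2.

6.7 × 10^-8 M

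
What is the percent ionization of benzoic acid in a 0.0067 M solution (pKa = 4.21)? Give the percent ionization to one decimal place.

C6H5COOH ⇌ C6H5COO- + H+; let x = [H+] at equilibrium.
Ka = 10^(−4.21) = 6.17 × 10^-5
Solve x² + 6.17e-05x − 4.13e-07 = 0 → x = 6.13 × 10^-4 M
% ionization = x/C₀ × 100% = 6.13 × 10^-4/0.0067 × 100% = 9.1%

9.1%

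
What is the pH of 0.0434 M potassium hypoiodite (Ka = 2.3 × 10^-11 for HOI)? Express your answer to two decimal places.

pH = 11.62

OI- is the conjugate base of the weak acid HOI.
Kb = Kw/Ka = 1.0×10^-14 / 2.3 × 10^-11 = 4.35 × 10^-4
From the ICE table, Kb = x²/(0.0434 − x) = 4.35 × 10^-4.
The 5% rule fails; solving x² + Kb·x − Kb·C₀ = 0 exactly:
x = (−Kb + √(Kb² + 4·Kb·C₀))/2 = 4.13 × 10^-3 M
pOH = −log(4.13 × 10^-3) = 2.38; pH = 14.00 − 2.38 = 11.62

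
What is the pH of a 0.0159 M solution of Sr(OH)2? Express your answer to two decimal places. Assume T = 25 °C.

pH = 12.50

Sr(OH)2 is a strong base (each formula unit releases 2 OH-); [OH-] = 0.0318 M.
pOH = -log(0.0318) = 1.50
pH = 14.00 - 1.50 = 12.50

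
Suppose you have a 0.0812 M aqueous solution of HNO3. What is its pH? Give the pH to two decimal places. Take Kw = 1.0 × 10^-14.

pH = 1.09

HNO3 is a strong acid and dissociates completely, so [H+] = 0.0812 M.
pH = -log(0.0812) = 1.09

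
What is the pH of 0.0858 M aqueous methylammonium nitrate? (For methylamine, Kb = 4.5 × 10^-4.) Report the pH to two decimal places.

CH3NH3+ is the conjugate acid of the weak base CH3NH2.
Ka = Kw/Kb = 1.0×10^-14 / 4.5 × 10^-4 = 2.22 × 10^-11
From the ICE table, Ka = [H+]²/(0.0858 − [H+]) = 2.22 × 10^-11.
Neglecting [H+] in the denominator: [H+] = √(2.22 × 10^-11 × 0.0858) = 1.38 × 10^-6 M
Check: 0.0016% ionized — well under 5%, approximation valid.
pH = −log(1.38 × 10^-6) = 5.86

pH = 5.86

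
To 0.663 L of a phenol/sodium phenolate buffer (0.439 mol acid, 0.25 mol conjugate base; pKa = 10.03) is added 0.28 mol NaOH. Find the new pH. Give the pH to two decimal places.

After neutralization: n(C6H5OH) = 0.159 mol, n(C6H5O-) = 0.53 mol.
pH = pKa + log(n_C6H5O-/n_C6H5OH) = 10.03 + log(0.53/0.159) = 10.03 + (+0.523)

pH = 10.55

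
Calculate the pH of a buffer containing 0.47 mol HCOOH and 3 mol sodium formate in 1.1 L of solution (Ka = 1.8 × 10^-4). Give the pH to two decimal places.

pKa = −log(1.8 × 10^-4) = 3.745
Henderson–Hasselbalch: pH = pKa + log([HCOO-]/[HCOOH]) = 3.745 + log(3/0.47)
pH = 3.745 + (+0.805) = 4.55

pH = 4.55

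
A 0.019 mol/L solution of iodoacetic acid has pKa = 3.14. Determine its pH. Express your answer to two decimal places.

ICH2COOH ⇌ ICH2COO- + H+
Ka = 10^(−3.14) = 7.24 × 10^-4
Let x = [H+] at equilibrium. Ka = x²/(0.019 − x).
x is not negligible relative to C₀; solve x² + 0.000724·x − 1.38e-05 = 0.
x = [−0.000724 + √(0.000724² + 5.5e-05)]/2 = 3.36 × 10^-3 M
pH = −log[H+] = −log(3.36 × 10^-3) = 2.47

pH = 2.47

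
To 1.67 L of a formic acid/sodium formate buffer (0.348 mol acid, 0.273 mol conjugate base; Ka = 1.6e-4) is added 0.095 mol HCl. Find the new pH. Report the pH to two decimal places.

pH = 3.40

After neutralization: n(HCOOH) = 0.443 mol, n(HCOO-) = 0.178 mol.
pKa = −log(1.6 × 10^-4) = 3.796
pH = pKa + log([A⁻]/[HA]) = 3.796 + log(0.178/0.443) = 3.796 -0.396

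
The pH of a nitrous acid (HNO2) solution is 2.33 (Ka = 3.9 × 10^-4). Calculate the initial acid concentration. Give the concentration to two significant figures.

[H+] = 10^(-2.33) = 4.68 × 10^-3 M = x
Ka = x²/(C₀ − x) ⇒ C₀ = x + x²/Ka
C₀ = 4.68 × 10^-3 + (4.68 × 10^-3)²/(3.9 × 10^-4) = 6.08 × 10^-2 M

C₀ = 6.1 × 10^-2 M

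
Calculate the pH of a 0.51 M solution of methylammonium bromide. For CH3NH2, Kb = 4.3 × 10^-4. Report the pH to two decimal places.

CH3NH3+ is the conjugate acid of the weak base CH3NH2.
Ka = Kw/Kb = 1.0×10^-14 / 4.3 × 10^-4 = 2.33 × 10^-11
Ka = [H+]²/(0.51 − [H+]) = 2.33 × 10^-11
Assume [H+] ≪ 0.51: [H+] ≈ √(2.33 × 10^-11 × 0.51) = 3.45 × 10^-6 M
([H+]/C₀ = 0.00068% < 5%, so the approximation holds.)
pH = −log[H+] = −log(3.45 × 10^-6) = 5.46

pH = 5.46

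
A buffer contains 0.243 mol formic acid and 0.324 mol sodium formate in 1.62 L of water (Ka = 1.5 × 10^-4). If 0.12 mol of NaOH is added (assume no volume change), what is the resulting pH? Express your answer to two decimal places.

pH = 4.38

OH- converts HCOOH to HCOO-: HCOOH → 0.123 mol, HCOO- → 0.444 mol.
pKa = −log(1.5 × 10^-4) = 3.824
pH = pKa + log(n_HCOO-/n_HCOOH) = 3.824 + log(0.444/0.123) = 3.824 + (+0.557)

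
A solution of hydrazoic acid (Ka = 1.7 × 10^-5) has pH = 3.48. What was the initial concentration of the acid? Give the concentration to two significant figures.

[H+] = 10^(-3.48) = 3.31 × 10^-4 M = x
Ka = x²/(C₀ − x) ⇒ C₀ = x + x²/Ka
C₀ = 3.31 × 10^-4 + (3.31 × 10^-4)²/(1.7 × 10^-5) = 6.78 × 10^-3 M

C₀ = 6.8 × 10^-3 M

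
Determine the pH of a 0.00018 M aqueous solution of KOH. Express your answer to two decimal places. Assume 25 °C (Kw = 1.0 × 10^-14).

pH = 10.26

KOH is a strong base; [OH-] = 0.00018 M.
pOH = -log(0.00018) = 3.74
pH = 14.00 - 3.74 = 10.26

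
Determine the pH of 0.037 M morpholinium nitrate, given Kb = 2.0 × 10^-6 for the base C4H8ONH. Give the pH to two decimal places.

C4H8ONH2+ is the conjugate acid of the weak base C4H8ONH.
Ka = Kw/Kb = 1.0×10^-14 / 2.0 × 10^-6 = 5.00 × 10^-9
Ka = x²/(0.037 − x) = 5.00 × 10^-9
Since Ka ≪ C₀, x ≈ √(Ka·C₀) = 1.36 × 10^-5 M.
(x/C₀ = 0.037% < 5%, so the approximation holds.)
pH = −log(1.36 × 10^-5) = 4.87

pH = 4.87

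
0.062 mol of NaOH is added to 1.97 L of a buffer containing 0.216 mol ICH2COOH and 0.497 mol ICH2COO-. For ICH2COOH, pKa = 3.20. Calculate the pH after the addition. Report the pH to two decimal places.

OH- converts ICH2COOH to ICH2COO-: ICH2COOH → 0.154 mol, ICH2COO- → 0.559 mol.
pH = pKa + log([A⁻]/[HA]) = 3.20 + log(0.559/0.154) = 3.20 +0.560

pH = 3.76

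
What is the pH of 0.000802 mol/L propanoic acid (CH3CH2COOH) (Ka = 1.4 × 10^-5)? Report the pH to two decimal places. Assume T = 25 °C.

pH = 4.00

CH3CH2COOH ⇌ CH3CH2COO- + H+
Ka = [H+]²/(0.000802 − [H+]) = 1.4 × 10^-5
The 5% rule fails; solving [H+]² + Ka·[H+] − Ka·C₀ = 0 exactly:
[H+] = [−1.4e-05 + √(1.4e-05² + 4.49e-08)]/2 = 9.92 × 10^-5 M
pH = −log[H+] = −log(9.92 × 10^-5) = 4.00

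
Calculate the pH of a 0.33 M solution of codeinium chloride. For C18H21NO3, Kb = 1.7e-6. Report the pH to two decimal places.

C18H22NO3+ is the conjugate acid of the weak base C18H21NO3.
Ka = Kw/Kb = 1.0×10^-14 / 1.7 × 10^-6 = 5.88 × 10^-9
Ka = [H+]²/(0.33 − [H+]) = 5.88 × 10^-9
Assume [H+] ≪ 0.33: [H+] ≈ √(5.88 × 10^-9 × 0.33) = 4.40 × 10^-5 M
pH = −log(4.40 × 10^-5) = 4.36

pH = 4.36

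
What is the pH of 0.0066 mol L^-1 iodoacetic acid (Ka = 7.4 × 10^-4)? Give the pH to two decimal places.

ICH2COOH ⇌ ICH2COO- + H+
Ka = [H+]²/(0.0066 − [H+]) = 7.4 × 10^-4
Here C₀/Ka ≈ 8.92, so the small-[H+] approximation fails. Use the quadratic:
[H+] = (−Ka + √(Ka² + 4·Ka·C₀))/2 = 1.87 × 10^-3 M
pH = −log(1.87 × 10^-3) = 2.73

pH = 2.73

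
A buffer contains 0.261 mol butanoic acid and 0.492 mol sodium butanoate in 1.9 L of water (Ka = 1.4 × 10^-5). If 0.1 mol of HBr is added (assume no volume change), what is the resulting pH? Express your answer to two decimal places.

Added H+ converts CH3(CH2)2COO- to CH3(CH2)2COOH: CH3(CH2)2COOH → 0.361 mol, CH3(CH2)2COO- → 0.392 mol.
pKa = −log(1.4 × 10^-5) = 4.854
pH = pKa + log([A⁻]/[HA]) = 4.854 + log(0.392/0.361) = 4.854 +0.036

pH = 4.89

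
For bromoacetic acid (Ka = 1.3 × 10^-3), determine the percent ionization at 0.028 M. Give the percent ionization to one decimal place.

BrCH2COOH ⇌ BrCH2COO- + H+; let x = [H+] at equilibrium.
Ka = x²/(C₀ − x); solving the quadratic gives x = 5.42 × 10^-3 M.
Fraction ionized = 5.42 × 10^-3 / 0.028 = 0.1936 → 19.4%

19.4%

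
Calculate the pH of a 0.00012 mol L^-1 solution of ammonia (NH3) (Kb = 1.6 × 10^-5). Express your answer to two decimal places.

pH = 9.56

NH3 + H2O ⇌ NH4+ + OH-
From the ICE table, Kb = [OH-]²/(0.00012 − [OH-]) = 1.6 × 10^-5.
Here C₀/Kb ≈ 7.5, so the small-[OH-] approximation fails. Use the quadratic:
[OH-] = (−Kb + √(Kb² + 4·Kb·C₀))/2 = 3.65 × 10^-5 M
pOH = 4.44, so pH = 14.00 − pOH = 9.56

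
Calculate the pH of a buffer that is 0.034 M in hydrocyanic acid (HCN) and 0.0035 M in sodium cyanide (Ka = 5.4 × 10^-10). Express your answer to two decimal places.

pH = 8.28

pKa = −log(5.4 × 10^-10) = 9.268
Using pH = pKa + log([base]/[acid]) with [base]/[acid] = 0.0035/0.034:
pH = 9.268 + (-0.987) = 8.28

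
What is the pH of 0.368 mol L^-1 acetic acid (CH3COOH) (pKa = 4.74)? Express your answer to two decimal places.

CH3COOH ⇌ CH3COO- + H+
Ka = 10^(−4.74) = 1.82 × 10^-5
From the ICE table, Ka = [H+]²/(0.368 − [H+]) = 1.82 × 10^-5.
Since Ka ≪ C₀, [H+] ≈ √(Ka·C₀) = 2.59 × 10^-3 M.
Check: 0.7% ionized — well under 5%, approximation valid.
pH = −log[H+] = −log(2.59 × 10^-3) = 2.59

pH = 2.59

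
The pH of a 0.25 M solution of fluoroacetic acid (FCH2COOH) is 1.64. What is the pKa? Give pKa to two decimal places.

[H+] = 10^(-1.64) = 2.29 × 10^-2 M
At equilibrium [HA] = 0.25 − 2.29 × 10^-2 = 2.27 × 10^-1 M
Ka = [H+][A-]/[HA] = (2.29 × 10^-2)² / 2.27 × 10^-1 = 2.31 × 10^-3
pKa = -log(2.31 × 10^-3) = 2.64

pKa = 2.64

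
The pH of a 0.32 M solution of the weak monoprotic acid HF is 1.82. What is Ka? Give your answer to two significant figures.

[H+] = 10^(-1.82) = 1.51 × 10^-2 M
At equilibrium [HA] = 0.32 − 1.51 × 10^-2 = 3.05 × 10^-1 M
Ka = [H+][A-]/[HA] = (1.51 × 10^-2)² / 3.05 × 10^-1 = 7.5 × 10^-4

Ka = 7.5 × 10^-4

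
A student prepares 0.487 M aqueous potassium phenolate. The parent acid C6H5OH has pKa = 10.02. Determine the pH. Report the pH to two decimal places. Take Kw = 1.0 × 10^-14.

C6H5O- is the conjugate base of the weak acid C6H5OH.
Ka = 10^(−10.02) = 9.55 × 10^-11
Kb = Kw/Ka = 1.0×10^-14 / 9.55 × 10^-11 = 1.05 × 10^-4
From the ICE table, Kb = [OH-]²/(0.487 − [OH-]) = 1.05 × 10^-4.
Assume [OH-] ≪ 0.487: [OH-] ≈ √(1.05 × 10^-4 × 0.487) = 7.15 × 10^-3 M
pOH = −log(7.15 × 10^-3) = 2.15; pH = 14.00 − 2.15 = 11.85

pH = 11.85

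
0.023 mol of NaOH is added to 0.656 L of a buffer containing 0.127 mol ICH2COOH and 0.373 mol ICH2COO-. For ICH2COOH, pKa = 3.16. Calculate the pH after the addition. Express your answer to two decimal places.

OH- converts ICH2COOH to ICH2COO-: ICH2COOH → 0.104 mol, ICH2COO- → 0.396 mol.
Henderson–Hasselbalch with mole ratio 0.396/0.104: pH = 3.16 + (+0.581)

pH = 3.74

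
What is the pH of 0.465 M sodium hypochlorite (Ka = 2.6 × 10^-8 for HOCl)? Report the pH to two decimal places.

OCl- is the conjugate base of the weak acid HOCl.
Kb = Kw/Ka = 1.0×10^-14 / 2.6 × 10^-8 = 3.85 × 10^-7
Kb = [OH-]²/(0.465 − [OH-]) = 3.85 × 10^-7
Assume [OH-] ≪ 0.465: [OH-] ≈ √(3.85 × 10^-7 × 0.465) = 4.23 × 10^-4 M
([OH-]/C₀ = 0.091% < 5%, so the approximation holds.)
pOH = 3.37, so pH = 14.00 − pOH = 10.63

pH = 10.63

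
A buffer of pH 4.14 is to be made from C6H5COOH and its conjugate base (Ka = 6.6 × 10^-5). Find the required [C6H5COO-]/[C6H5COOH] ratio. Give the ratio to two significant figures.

ratio = 0.91

pKa = -log(6.6 × 10^-5) = 4.180
pH = pKa + log(r) ⇒ log(r) = 4.14 − 4.180 = -0.040
r = [C6H5COO-]/[C6H5COOH] = 10^(-0.040) = 0.912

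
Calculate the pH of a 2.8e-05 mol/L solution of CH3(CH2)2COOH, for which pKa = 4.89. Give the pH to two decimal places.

CH3(CH2)2COOH ⇌ CH3(CH2)2COO- + H+
Ka = 10^(−4.89) = 1.29 × 10^-5
Ka = [H+]²/(2.8e-05 − [H+]) = 1.29 × 10^-5
The 5% rule fails; solving [H+]² + Ka·[H+] − Ka·C₀ = 0 exactly:
[H+] = (−Ka + √(Ka² + 4·Ka·C₀))/2 = 1.36 × 10^-5 M
pH = −log(1.36 × 10^-5) = 4.87

pH = 4.87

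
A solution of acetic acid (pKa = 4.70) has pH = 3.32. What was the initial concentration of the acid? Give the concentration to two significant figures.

C₀ = 1.2 × 10^-2 M

[H+] = 10^(-3.32) = 4.79 × 10^-4 M = x
Ka = 10^(−4.70) = 2.00 × 10^-5
Ka = x²/(C₀ − x) ⇒ C₀ = x + x²/Ka
C₀ = 4.79 × 10^-4 + (4.79 × 10^-4)²/(2.00 × 10^-5) = 1.20 × 10^-2 M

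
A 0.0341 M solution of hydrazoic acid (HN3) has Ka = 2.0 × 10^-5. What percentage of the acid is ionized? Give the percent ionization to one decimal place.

2.4%

HN3 ⇌ N3- + H+; let x = [H+] at equilibrium.
x ≈ √(Ka·C₀) = √(2.0 × 10^-5 × 0.0341) = 8.26 × 10^-4 M
Fraction ionized = 8.26 × 10^-4 / 0.0341 = 0.0242 → 2.4%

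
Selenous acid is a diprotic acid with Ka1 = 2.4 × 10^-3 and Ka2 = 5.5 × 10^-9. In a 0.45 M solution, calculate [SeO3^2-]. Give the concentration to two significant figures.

5.5 × 10^-9 M

First ionization gives [H+] ≈ [HSeO3-] = 3.17 × 10^-2 M.
Second step: Ka2 = [H+][SeO3^2-]/[HSeO3-] ≈ [SeO3^2-] (since [H+] ≈ [HSeO3-]).
So [SeO3^2-] ≈ Ka2.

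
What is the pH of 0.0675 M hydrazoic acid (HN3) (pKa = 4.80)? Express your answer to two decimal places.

pH = 2.99

HN3 ⇌ N3- + H+
Ka = 10^(−4.80) = 1.58 × 10^-5
From the ICE table, Ka = [H+]²/(0.0675 − [H+]) = 1.58 × 10^-5.
Since Ka ≪ C₀, [H+] ≈ √(Ka·C₀) = 1.03 × 10^-3 M.
pH = −log[H+] = −log(1.03 × 10^-3) = 2.99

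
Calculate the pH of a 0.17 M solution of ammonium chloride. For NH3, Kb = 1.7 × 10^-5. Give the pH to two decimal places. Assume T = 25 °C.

NH4+ is the conjugate acid of the weak base NH3.
Ka = Kw/Kb = 1.0×10^-14 / 1.7 × 10^-5 = 5.88 × 10^-10
Let x = [H+] at equilibrium. Ka = x²/(0.17 − x).
Since Ka ≪ C₀, x ≈ √(Ka·C₀) = 1.00 × 10^-5 M.
(x/C₀ = 0.0059% < 5%, so the approximation holds.)
pH = −log(1.00 × 10^-5) = 5.00

pH = 5.00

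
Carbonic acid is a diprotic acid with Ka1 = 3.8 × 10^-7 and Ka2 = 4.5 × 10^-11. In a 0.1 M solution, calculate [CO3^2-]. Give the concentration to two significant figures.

First ionization gives [H+] ≈ [HCO3-] = 1.95 × 10^-4 M.
Second step: Ka2 = [H+][CO3^2-]/[HCO3-] ≈ [CO3^2-] (since [H+] ≈ [HCO3-]).
So [CO3^2-] ≈ Ka2.

4.5 × 10^-11 M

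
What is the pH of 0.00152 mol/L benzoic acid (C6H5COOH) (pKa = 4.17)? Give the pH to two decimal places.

C6H5COOH ⇌ C6H5COO- + H+
Ka = 10^(−4.17) = 6.76 × 10^-5
Ka = [H+]²/(0.00152 − [H+]) = 6.76 × 10^-5
Here C₀/Ka ≈ 22.5, so the small-[H+] approximation fails. Use the quadratic:
[H+] = [−6.76e-05 + √(6.76e-05² + 4.11e-07)]/2 = 2.89 × 10^-4 M
pH = −log[H+] = −log(2.89 × 10^-4) = 3.54

pH = 3.54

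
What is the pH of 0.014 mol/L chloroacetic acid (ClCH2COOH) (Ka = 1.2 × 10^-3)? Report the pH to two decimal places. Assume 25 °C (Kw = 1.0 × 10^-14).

ClCH2COOH ⇌ ClCH2COO- + H+
Ka = [H+]²/(0.014 − [H+]) = 1.2 × 10^-3
The 5% rule fails; solving [H+]² + Ka·[H+] − Ka·C₀ = 0 exactly:
[H+] = (−Ka + √(Ka² + 4·Ka·C₀))/2 = 3.54 × 10^-3 M
pH = −log[H+] = −log(3.54 × 10^-3) = 2.45

pH = 2.45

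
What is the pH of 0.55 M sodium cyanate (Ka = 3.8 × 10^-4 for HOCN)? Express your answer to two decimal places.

pH = 8.58

OCN- is the conjugate base of the weak acid HOCN.
Kb = Kw/Ka = 1.0×10^-14 / 3.8 × 10^-4 = 2.63 × 10^-11
Kb = [OH-]²/(0.55 − [OH-]) = 2.63 × 10^-11
Assume [OH-] ≪ 0.55: [OH-] ≈ √(2.63 × 10^-11 × 0.55) = 3.80 × 10^-6 M
Check: 0.00069% ionized — well under 5%, approximation valid.
pOH = 5.42, so pH = 14.00 − pOH = 8.58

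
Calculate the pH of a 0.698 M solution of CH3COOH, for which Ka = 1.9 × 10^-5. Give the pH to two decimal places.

CH3COOH ⇌ CH3COO- + H+
Ka = x²/(0.698 − x) = 1.9 × 10^-5
Assume x ≪ 0.698: x ≈ √(1.9 × 10^-5 × 0.698) = 3.64 × 10^-3 M
Check: 0.52% ionized — well under 5%, approximation valid.
pH = −log[H+] = −log(3.64 × 10^-3) = 2.44

pH = 2.44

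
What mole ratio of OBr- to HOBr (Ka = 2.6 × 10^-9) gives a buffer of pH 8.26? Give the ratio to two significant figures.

pKa = -log(2.6 × 10^-9) = 8.585
pH = pKa + log(r) ⇒ log(r) = 8.26 − 8.585 = -0.325
r = [OBr-]/[HOBr] = 10^(-0.325) = 0.473

ratio = 0.47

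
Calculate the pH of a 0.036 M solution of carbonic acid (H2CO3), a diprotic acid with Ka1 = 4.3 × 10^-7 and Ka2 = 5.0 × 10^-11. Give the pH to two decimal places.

pH = 3.91

Ka1 ≫ Ka2, so treat the first dissociation as the only significant source of H+.
Ka1 = x²/(0.036 − x) = 4.3 × 10^-7
x ≈ √(4.3 × 10^-7 × 0.036) = 1.24 × 10^-4 M
pH = −log(1.24 × 10^-4) = 3.91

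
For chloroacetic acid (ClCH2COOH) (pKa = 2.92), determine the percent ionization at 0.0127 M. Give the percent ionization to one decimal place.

ClCH2COOH ⇌ ClCH2COO- + H+; let x = [H+] at equilibrium.
Ka = 10^(−2.92) = 1.20 × 10^-3
Ka = x²/(C₀ − x); solving the quadratic gives x = 3.35 × 10^-3 M.
Fraction ionized = 3.35 × 10^-3 / 0.0127 = 0.2638 → 26.4%

26.4%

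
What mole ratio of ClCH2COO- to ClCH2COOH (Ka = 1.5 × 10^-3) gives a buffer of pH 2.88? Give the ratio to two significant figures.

pKa = -log(1.5 × 10^-3) = 2.824
pH = pKa + log(r) ⇒ log(r) = 2.88 − 2.824 = +0.056
r = [ClCH2COO-]/[ClCH2COOH] = 10^(+0.056) = 1.14

ratio = 1.1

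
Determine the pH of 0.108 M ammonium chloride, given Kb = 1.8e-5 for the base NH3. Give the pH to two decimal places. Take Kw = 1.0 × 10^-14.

pH = 5.11

NH4+ is the conjugate acid of the weak base NH3.
Ka = Kw/Kb = 1.0×10^-14 / 1.8 × 10^-5 = 5.56 × 10^-10
Ka = x²/(0.108 − x) = 5.56 × 10^-10
Since Ka ≪ C₀, x ≈ √(Ka·C₀) = 7.75 × 10^-6 M.
pH = −log(7.75 × 10^-6) = 5.11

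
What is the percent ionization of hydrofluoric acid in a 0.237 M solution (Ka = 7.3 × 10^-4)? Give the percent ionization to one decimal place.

5.4%

HF ⇌ F- + H+; let x = [H+] at equilibrium.
Ka = x²/(C₀ − x); solving the quadratic gives x = 1.28 × 10^-2 M.
% ionization = x/C₀ × 100% = 1.28 × 10^-2/0.237 × 100% = 5.4%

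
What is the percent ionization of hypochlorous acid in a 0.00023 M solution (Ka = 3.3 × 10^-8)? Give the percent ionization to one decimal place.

HOCl ⇌ OCl- + H+; let x = [H+] at equilibrium.
x ≈ √(Ka·C₀) = √(3.3 × 10^-8 × 0.00023) = 2.75 × 10^-6 M
Fraction ionized = 2.75 × 10^-6 / 0.00023 = 0.0120 → 1.2%

1.2%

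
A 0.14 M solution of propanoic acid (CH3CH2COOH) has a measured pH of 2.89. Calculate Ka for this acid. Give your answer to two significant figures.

[H+] = 10^(-2.89) = 1.29 × 10^-3 M
At equilibrium [HA] = 0.14 − 1.29 × 10^-3 = 1.39 × 10^-1 M
Ka = [H+][A-]/[HA] = (1.29 × 10^-3)² / 1.39 × 10^-1 = 1.2 × 10^-5

Ka = 1.2 × 10^-5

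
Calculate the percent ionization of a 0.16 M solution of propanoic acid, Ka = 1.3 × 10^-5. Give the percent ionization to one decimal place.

CH3CH2COOH ⇌ CH3CH2COO- + H+; let x = [H+] at equilibrium.
x ≈ √(Ka·C₀) = √(1.3 × 10^-5 × 0.16) = 1.44 × 10^-3 M
Fraction ionized = 1.44 × 10^-3 / 0.16 = 0.0090 → 0.9%

0.9%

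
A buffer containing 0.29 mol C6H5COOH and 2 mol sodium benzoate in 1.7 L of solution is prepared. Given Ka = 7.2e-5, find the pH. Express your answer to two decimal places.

pKa = −log(7.2 × 10^-5) = 4.143
Using pH = pKa + log([base]/[acid]) with [base]/[acid] = 2/0.29:
pH = 4.143 + (+0.839) = 4.98

pH = 4.98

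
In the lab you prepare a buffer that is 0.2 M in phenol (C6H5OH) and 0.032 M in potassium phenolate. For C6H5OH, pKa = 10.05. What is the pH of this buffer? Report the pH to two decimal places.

pH = pKa + log([A⁻]/[HA]) = 10.05 + log(0.032/0.2)
pH = 10.05 + (-0.796) = 9.25

pH = 9.25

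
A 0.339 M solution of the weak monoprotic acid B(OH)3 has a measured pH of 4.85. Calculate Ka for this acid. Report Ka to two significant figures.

[H+] = 10^(-4.85) = 1.41 × 10^-5 M
At equilibrium [HA] = 0.339 − 1.41 × 10^-5 = 3.39 × 10^-1 M
Ka = [H+][A-]/[HA] = (1.41 × 10^-5)² / 3.39 × 10^-1 = 5.9 × 10^-10

Ka = 5.9 × 10^-10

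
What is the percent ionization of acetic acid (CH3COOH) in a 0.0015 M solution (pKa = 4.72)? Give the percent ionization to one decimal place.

10.7%

CH3COOH ⇌ CH3COO- + H+; let x = [H+] at equilibrium.
Ka = 10^(−4.72) = 1.91 × 10^-5
Solve x² + 1.91e-05x − 2.87e-08 = 0 → x = 1.60 × 10^-4 M
Fraction ionized = 1.60 × 10^-4 / 0.0015 = 0.1067 → 10.7%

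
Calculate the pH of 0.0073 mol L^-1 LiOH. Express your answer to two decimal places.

pH = 11.86

LiOH is a strong base; [OH-] = 0.0073 M.
pOH = -log(0.0073) = 2.14
pH = 14.00 - 2.14 = 11.86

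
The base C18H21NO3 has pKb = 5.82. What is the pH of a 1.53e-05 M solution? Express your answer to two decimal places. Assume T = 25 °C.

pH = 8.61

C18H21NO3 + H2O ⇌ C18H22NO3+ + OH-
Kb = 10^(−5.82) = 1.51 × 10^-6
Kb = [OH-]²/(1.53e-05 − [OH-]) = 1.51 × 10^-6
The 5% rule fails; solving [OH-]² + Kb·[OH-] − Kb·C₀ = 0 exactly:
[OH-] = [−1.51e-06 + √(1.51e-06² + 9.24e-11)]/2 = 4.11 × 10^-6 M
pOH = −log(4.11 × 10^-6) = 5.39; pH = 14.00 − 5.39 = 8.61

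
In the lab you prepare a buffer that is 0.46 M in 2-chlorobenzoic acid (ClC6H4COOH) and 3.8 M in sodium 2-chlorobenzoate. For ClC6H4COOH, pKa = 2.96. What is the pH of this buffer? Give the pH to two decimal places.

pH = 3.88

pH = pKa + log([A⁻]/[HA]) = 2.96 + log(3.8/0.46)
pH = 2.96 + (+0.917) = 3.88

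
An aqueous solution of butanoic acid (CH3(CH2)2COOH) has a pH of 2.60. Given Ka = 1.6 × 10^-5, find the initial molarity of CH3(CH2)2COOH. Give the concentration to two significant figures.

C₀ = 4.0 × 10^-1 M

[H+] = 10^(-2.60) = 2.51 × 10^-3 M = x
Ka = x²/(C₀ − x) ⇒ C₀ = x + x²/Ka
C₀ = 2.51 × 10^-3 + (2.51 × 10^-3)²/(1.6 × 10^-5) = 3.96 × 10^-1 M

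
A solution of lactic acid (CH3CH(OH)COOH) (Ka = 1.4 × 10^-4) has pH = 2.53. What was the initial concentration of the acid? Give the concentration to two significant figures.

[H+] = 10^(-2.53) = 2.95 × 10^-3 M = x
Ka = x²/(C₀ − x) ⇒ C₀ = x + x²/Ka
C₀ = 2.95 × 10^-3 + (2.95 × 10^-3)²/(1.4 × 10^-4) = 6.51 × 10^-2 M

C₀ = 6.5 × 10^-2 M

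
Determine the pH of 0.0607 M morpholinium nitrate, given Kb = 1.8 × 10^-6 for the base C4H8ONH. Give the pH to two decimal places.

pH = 4.74

C4H8ONH2+ is the conjugate acid of the weak base C4H8ONH.
Ka = Kw/Kb = 1.0×10^-14 / 1.8 × 10^-6 = 5.56 × 10^-9
Ka = [H+]²/(0.0607 − [H+]) = 5.56 × 10^-9
Assume [H+] ≪ 0.0607: [H+] ≈ √(5.56 × 10^-9 × 0.0607) = 1.84 × 10^-5 M
pH = −log(1.84 × 10^-5) = 4.74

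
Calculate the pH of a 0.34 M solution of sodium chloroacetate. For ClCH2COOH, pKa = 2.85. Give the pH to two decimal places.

pH = 8.19

ClCH2COO- is the conjugate base of the weak acid ClCH2COOH.
Ka = 10^(−2.85) = 1.41 × 10^-3
Kb = Kw/Ka = 1.0×10^-14 / 1.41 × 10^-3 = 7.09 × 10^-12
From the ICE table, Kb = x²/(0.34 − x) = 7.09 × 10^-12.
Since Kb ≪ C₀, x ≈ √(Kb·C₀) = 1.55 × 10^-6 M.
(x/C₀ = 0.00046% < 5%, so the approximation holds.)
pOH = −log(1.55 × 10^-6) = 5.81; pH = 14.00 − 5.81 = 8.19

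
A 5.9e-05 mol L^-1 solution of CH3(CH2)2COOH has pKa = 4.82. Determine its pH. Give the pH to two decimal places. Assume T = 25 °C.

CH3(CH2)2COOH ⇌ CH3(CH2)2COO- + H+
Ka = 10^(−4.82) = 1.51 × 10^-5
Let x = [H+] at equilibrium. Ka = x²/(5.9e-05 − x).
Here C₀/Ka ≈ 3.91, so the small-x approximation fails. Use the quadratic:
x = [−1.51e-05 + √(1.51e-05² + 3.56e-09)]/2 = 2.32 × 10^-5 M
pH = −log(2.32 × 10^-5) = 4.63

pH = 4.63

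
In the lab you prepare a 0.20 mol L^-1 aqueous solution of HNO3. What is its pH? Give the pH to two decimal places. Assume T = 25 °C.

HNO3 is a strong acid and dissociates completely, so [H+] = 0.20 M.
pH = -log(0.2) = 0.70

pH = 0.70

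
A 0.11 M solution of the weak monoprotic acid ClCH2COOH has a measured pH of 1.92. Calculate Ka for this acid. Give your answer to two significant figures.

[H+] = 10^(-1.92) = 1.20 × 10^-2 M
At equilibrium [HA] = 0.11 − 1.20 × 10^-2 = 9.80 × 10^-2 M
Ka = [H+][A-]/[HA] = (1.20 × 10^-2)² / 9.80 × 10^-2 = 1.5 × 10^-3

Ka = 1.5 × 10^-3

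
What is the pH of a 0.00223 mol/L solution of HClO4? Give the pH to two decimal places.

HClO4 is a strong acid and dissociates completely, so [H+] = 0.00223 M.
pH = -log(0.00223) = 2.65

pH = 2.65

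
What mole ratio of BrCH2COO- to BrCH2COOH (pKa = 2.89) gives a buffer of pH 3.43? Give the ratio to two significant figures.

pH = pKa + log(r) ⇒ log(r) = 3.43 − 2.89 = +0.54
r = [BrCH2COO-]/[BrCH2COOH] = 10^(+0.54) = 3.47

ratio = 3.5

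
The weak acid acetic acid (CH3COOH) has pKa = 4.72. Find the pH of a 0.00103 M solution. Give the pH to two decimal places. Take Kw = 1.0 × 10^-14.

CH3COOH ⇌ CH3COO- + H+
Ka = 10^(−4.72) = 1.91 × 10^-5
From the ICE table, Ka = [H+]²/(0.00103 − [H+]) = 1.91 × 10^-5.
Here C₀/Ka ≈ 53.9, so the small-[H+] approximation fails. Use the quadratic:
[H+] = [−1.91e-05 + √(1.91e-05² + 7.87e-08)]/2 = 1.31 × 10^-4 M
pH = −log[H+] = −log(1.31 × 10^-4) = 3.88

pH = 3.88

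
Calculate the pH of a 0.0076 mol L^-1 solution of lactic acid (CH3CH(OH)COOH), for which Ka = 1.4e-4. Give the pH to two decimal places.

pH = 3.02

CH3CH(OH)COOH ⇌ CH3CH(OH)COO- + H+
Ka = x²/(0.0076 − x) = 1.4 × 10^-4
Here C₀/Ka ≈ 54.3, so the small-x approximation fails. Use the quadratic:
x = [−0.00014 + √(0.00014² + 4.26e-06)]/2 = 9.64 × 10^-4 M
pH = −log(9.64 × 10^-4) = 3.02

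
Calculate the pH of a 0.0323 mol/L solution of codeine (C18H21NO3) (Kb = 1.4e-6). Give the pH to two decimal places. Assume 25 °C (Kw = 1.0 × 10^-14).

pH = 10.33

C18H21NO3 + H2O ⇌ C18H22NO3+ + OH-
From the ICE table, Kb = [OH-]²/(0.0323 − [OH-]) = 1.4 × 10^-6.
Since Kb ≪ C₀, [OH-] ≈ √(Kb·C₀) = 2.13 × 10^-4 M.
([OH-]/C₀ = 0.66% < 5%, so the approximation holds.)
pOH = −log(2.13 × 10^-4) = 3.67; pH = 14.00 − 3.67 = 10.33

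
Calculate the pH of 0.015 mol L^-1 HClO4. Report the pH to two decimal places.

HClO4 is a strong acid and dissociates completely, so [H+] = 0.015 M.
pH = -log(0.015) = 1.82

pH = 1.82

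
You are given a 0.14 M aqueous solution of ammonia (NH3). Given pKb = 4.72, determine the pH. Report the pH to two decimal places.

NH3 + H2O ⇌ NH4+ + OH-
Kb = 10^(−4.72) = 1.91 × 10^-5
From the ICE table, Kb = [OH-]²/(0.14 − [OH-]) = 1.91 × 10^-5.
Assume [OH-] ≪ 0.14: [OH-] ≈ √(1.91 × 10^-5 × 0.14) = 1.64 × 10^-3 M
pOH = 2.79, so pH = 14.00 − pOH = 11.21

pH = 11.21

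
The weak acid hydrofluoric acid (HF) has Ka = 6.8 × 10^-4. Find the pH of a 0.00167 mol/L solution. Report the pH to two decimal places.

pH = 3.11

HF ⇌ F- + H+
From the ICE table, Ka = [H+]²/(0.00167 − [H+]) = 6.8 × 10^-4.
The 5% rule fails; solving [H+]² + Ka·[H+] − Ka·C₀ = 0 exactly:
[H+] = (−Ka + √(Ka² + 4·Ka·C₀))/2 = 7.79 × 10^-4 M
pH = −log(7.79 × 10^-4) = 3.11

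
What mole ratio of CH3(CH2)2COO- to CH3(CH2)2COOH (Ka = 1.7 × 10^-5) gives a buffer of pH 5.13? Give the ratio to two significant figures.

ratio = 2.3

pKa = -log(1.7 × 10^-5) = 4.770
pH = pKa + log(r) ⇒ log(r) = 5.13 − 4.770 = +0.360
r = [CH3(CH2)2COO-]/[CH3(CH2)2COOH] = 10^(+0.360) = 2.29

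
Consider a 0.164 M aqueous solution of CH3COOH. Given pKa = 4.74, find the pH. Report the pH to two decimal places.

CH3COOH ⇌ CH3COO- + H+
Ka = 10^(−4.74) = 1.82 × 10^-5
Let x = [H+] at equilibrium. Ka = x²/(0.164 − x).
Since Ka ≪ C₀, x ≈ √(Ka·C₀) = 1.73 × 10^-3 M.
pH = −log(1.73 × 10^-3) = 2.76

pH = 2.76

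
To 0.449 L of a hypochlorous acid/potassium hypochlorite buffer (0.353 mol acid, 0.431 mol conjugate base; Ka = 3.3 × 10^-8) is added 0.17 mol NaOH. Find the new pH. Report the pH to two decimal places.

pH = 8.00

OH- converts HOCl to OCl-: HOCl → 0.183 mol, OCl- → 0.601 mol.
pKa = −log(3.3 × 10^-8) = 7.481
pH = pKa + log(n_OCl-/n_HOCl) = 7.481 + log(0.601/0.183) = 7.481 + (+0.516)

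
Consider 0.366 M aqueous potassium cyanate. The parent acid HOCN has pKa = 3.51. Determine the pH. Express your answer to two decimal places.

OCN- is the conjugate base of the weak acid HOCN.
Ka = 10^(−3.51) = 3.09 × 10^-4
Kb = Kw/Ka = 1.0×10^-14 / 3.09 × 10^-4 = 3.24 × 10^-11
Kb = [OH-]²/(0.366 − [OH-]) = 3.24 × 10^-11
Since Kb ≪ C₀, [OH-] ≈ √(Kb·C₀) = 3.44 × 10^-6 M.
Check: 0.00094% ionized — well under 5%, approximation valid.
pOH = 5.46, so pH = 14.00 − pOH = 8.54

pH = 8.54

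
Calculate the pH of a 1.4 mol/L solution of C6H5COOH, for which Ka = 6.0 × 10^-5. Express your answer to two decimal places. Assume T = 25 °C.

C6H5COOH ⇌ C6H5COO- + H+
From the ICE table, Ka = x²/(1.4 − x) = 6.0 × 10^-5.
Since Ka ≪ C₀, x ≈ √(Ka·C₀) = 9.17 × 10^-3 M.
Check: 0.65% ionized — well under 5%, approximation valid.
pH = −log[H+] = −log(9.17 × 10^-3) = 2.04

pH = 2.04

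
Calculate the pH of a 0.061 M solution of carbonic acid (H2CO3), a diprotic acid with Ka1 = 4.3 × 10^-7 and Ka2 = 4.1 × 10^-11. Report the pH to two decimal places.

Since Ka1 ≫ Ka2, the first ionization dominates [H+].
Ka1 = x²/(0.061 − x) = 4.3 × 10^-7
x ≈ √(4.3 × 10^-7 × 0.061) = 1.62 × 10^-4 M
pH = −log(1.62 × 10^-4) = 3.79

pH = 3.79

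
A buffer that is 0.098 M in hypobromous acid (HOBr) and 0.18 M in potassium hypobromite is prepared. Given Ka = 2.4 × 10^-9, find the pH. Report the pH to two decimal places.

pKa = −log(2.4 × 10^-9) = 8.620
Henderson–Hasselbalch: pH = pKa + log([OBr-]/[HOBr]) = 8.620 + log(0.18/0.098)
pH = 8.620 + (+0.264) = 8.88

pH = 8.88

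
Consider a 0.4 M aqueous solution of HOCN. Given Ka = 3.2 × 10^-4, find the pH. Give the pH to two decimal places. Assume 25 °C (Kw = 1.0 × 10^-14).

HOCN ⇌ OCN- + H+
From the ICE table, Ka = [H+]²/(0.4 − [H+]) = 3.2 × 10^-4.
Assume [H+] ≪ 0.4: [H+] ≈ √(3.2 × 10^-4 × 0.4) = 1.13 × 10^-2 M
pH = −log[H+] = −log(1.13 × 10^-2) = 1.95

pH = 1.95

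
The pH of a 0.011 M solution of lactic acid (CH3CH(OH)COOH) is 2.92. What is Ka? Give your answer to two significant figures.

[H+] = 10^(-2.92) = 1.20 × 10^-3 M
At equilibrium [HA] = 0.011 − 1.20 × 10^-3 = 9.80 × 10^-3 M
Ka = [H+][A-]/[HA] = (1.20 × 10^-3)² / 9.80 × 10^-3 = 1.5 × 10^-4

Ka = 1.5 × 10^-4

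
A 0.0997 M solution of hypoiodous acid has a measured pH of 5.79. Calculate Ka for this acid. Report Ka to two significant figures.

[H+] = 10^(-5.79) = 1.62 × 10^-6 M
At equilibrium [HA] = 0.0997 − 1.62 × 10^-6 = 9.97 × 10^-2 M
Ka = [H+][A-]/[HA] = (1.62 × 10^-6)² / 9.97 × 10^-2 = 2.6 × 10^-11

Ka = 2.6 × 10^-11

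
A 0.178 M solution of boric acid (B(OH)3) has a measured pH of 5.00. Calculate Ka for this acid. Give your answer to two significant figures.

[H+] = 10^(-5.00) = 1.00 × 10^-5 M
At equilibrium [HA] = 0.178 − 1.00 × 10^-5 = 1.78 × 10^-1 M
Ka = [H+][A-]/[HA] = (1.00 × 10^-5)² / 1.78 × 10^-1 = 5.6 × 10^-10

Ka = 5.6 × 10^-10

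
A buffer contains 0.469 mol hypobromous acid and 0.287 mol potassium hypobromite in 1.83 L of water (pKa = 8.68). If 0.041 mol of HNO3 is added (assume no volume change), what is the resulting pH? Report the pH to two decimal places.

pH = 8.36

Added H+ converts OBr- to HOBr: HOBr → 0.51 mol, OBr- → 0.246 mol.
pH = pKa + log([A⁻]/[HA]) = 8.68 + log(0.246/0.51) = 8.68 -0.317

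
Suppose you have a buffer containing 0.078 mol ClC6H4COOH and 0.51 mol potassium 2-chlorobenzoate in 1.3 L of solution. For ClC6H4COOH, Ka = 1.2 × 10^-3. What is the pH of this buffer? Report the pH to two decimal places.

pKa = −log(1.2 × 10^-3) = 2.921
Henderson–Hasselbalch: pH = pKa + log([ClC6H4COO-]/[ClC6H4COOH]) = 2.921 + log(0.51/0.078)
pH = 2.921 + (+0.815) = 3.74

pH = 3.74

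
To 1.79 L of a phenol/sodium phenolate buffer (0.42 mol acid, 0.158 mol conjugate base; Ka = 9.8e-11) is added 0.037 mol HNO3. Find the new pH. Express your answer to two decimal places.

pH = 9.43

After neutralization: n(C6H5OH) = 0.457 mol, n(C6H5O-) = 0.121 mol.
pKa = −log(9.8 × 10^-11) = 10.009
Henderson–Hasselbalch with mole ratio 0.121/0.457: pH = 10.009 + (-0.577)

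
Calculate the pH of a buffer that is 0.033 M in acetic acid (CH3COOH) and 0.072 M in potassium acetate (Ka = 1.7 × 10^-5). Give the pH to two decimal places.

pKa = −log(1.7 × 10^-5) = 4.770
Using pH = pKa + log([base]/[acid]) with [base]/[acid] = 0.072/0.033:
pH = 4.770 + (+0.339) = 5.11

pH = 5.11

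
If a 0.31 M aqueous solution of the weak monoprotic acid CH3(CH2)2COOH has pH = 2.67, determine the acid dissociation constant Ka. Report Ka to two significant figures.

Ka = 1.5 × 10^-5

[H+] = 10^(-2.67) = 2.14 × 10^-3 M
At equilibrium [HA] = 0.31 − 2.14 × 10^-3 = 3.08 × 10^-1 M
Ka = [H+][A-]/[HA] = (2.14 × 10^-3)² / 3.08 × 10^-1 = 1.5 × 10^-5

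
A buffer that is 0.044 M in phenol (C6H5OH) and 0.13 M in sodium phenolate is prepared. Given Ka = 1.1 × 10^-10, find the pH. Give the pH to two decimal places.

pH = 10.43

pKa = −log(1.1 × 10^-10) = 9.959
pH = pKa + log([A⁻]/[HA]) = 9.959 + log(0.13/0.044)
pH = 9.959 + (+0.470) = 10.43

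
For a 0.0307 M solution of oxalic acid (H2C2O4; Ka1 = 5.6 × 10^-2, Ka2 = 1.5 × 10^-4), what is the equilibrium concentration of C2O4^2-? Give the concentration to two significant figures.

First ionization gives [H+] ≈ [HC2O4-] = 2.20 × 10^-2 M.
Second step: Ka2 = [H+][C2O4^2-]/[HC2O4-] ≈ [C2O4^2-] (since [H+] ≈ [HC2O4-]).
So [C2O4^2-] ≈ Ka2.

1.5 × 10^-4 M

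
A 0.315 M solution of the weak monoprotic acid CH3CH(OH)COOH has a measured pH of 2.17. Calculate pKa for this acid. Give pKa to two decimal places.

[H+] = 10^(-2.17) = 6.76 × 10^-3 M
At equilibrium [HA] = 0.315 − 6.76 × 10^-3 = 3.08 × 10^-1 M
Ka = [H+][A-]/[HA] = (6.76 × 10^-3)² / 3.08 × 10^-1 = 1.48 × 10^-4
pKa = -log(1.48 × 10^-4) = 3.83

pKa = 3.83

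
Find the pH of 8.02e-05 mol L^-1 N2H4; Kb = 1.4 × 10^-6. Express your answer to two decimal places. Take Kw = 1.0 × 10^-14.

pH = 9.00

N2H4 + H2O ⇌ N2H5+ + OH-
Kb = [OH-]²/(8.02e-05 − [OH-]) = 1.4 × 10^-6
Here C₀/Kb ≈ 57.3, so the small-[OH-] approximation fails. Use the quadratic:
[OH-] = [−1.4e-06 + √(1.4e-06² + 4.49e-10)]/2 = 9.92 × 10^-6 M
pOH = −log(9.92 × 10^-6) = 5.00; pH = 14.00 − 5.00 = 9.00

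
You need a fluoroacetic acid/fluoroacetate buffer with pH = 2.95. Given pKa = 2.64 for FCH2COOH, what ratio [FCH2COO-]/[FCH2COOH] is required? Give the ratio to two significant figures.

ratio = 2.0

pH = pKa + log(r) ⇒ log(r) = 2.95 − 2.64 = +0.31
r = [FCH2COO-]/[FCH2COOH] = 10^(+0.31) = 2.04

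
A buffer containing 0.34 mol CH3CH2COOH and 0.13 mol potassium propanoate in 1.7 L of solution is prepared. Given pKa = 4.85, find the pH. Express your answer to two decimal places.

pH = pKa + log([A⁻]/[HA]) = 4.85 + log(0.13/0.34)
pH = 4.85 + (-0.418) = 4.43

pH = 4.43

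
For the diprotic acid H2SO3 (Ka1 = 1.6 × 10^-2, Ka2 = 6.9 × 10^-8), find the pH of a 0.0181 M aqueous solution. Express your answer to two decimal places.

pH = 1.97

Ka1 ≫ Ka2, so treat the first dissociation as the only significant source of H+.
Ka1 = x²/(0.0181 − x) = 1.6 × 10^-2
Solving the quadratic: x = (−Ka1 + √(Ka1² + 4·Ka1·C₀))/2 = 1.08 × 10^-2 M
pH = −log(1.08 × 10^-2) = 1.97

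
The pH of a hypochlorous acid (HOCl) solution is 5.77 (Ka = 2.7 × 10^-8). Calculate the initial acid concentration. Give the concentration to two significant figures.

[H+] = 10^(-5.77) = 1.70 × 10^-6 M = x
Ka = x²/(C₀ − x) ⇒ C₀ = x + x²/Ka
C₀ = 1.70 × 10^-6 + (1.70 × 10^-6)²/(2.7 × 10^-8) = 1.09 × 10^-4 M

C₀ = 1.1 × 10^-4 M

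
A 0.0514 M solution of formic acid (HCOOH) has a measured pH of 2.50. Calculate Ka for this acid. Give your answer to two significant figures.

Ka = 2.1 × 10^-4

[H+] = 10^(-2.50) = 3.16 × 10^-3 M
At equilibrium [HA] = 0.0514 − 3.16 × 10^-3 = 4.82 × 10^-2 M
Ka = [H+][A-]/[HA] = (3.16 × 10^-3)² / 4.82 × 10^-2 = 2.1 × 10^-4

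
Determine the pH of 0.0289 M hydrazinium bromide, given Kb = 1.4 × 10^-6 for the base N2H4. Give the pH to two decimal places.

pH = 4.84

N2H5+ is the conjugate acid of the weak base N2H4.
Ka = Kw/Kb = 1.0×10^-14 / 1.4 × 10^-6 = 7.14 × 10^-9
Ka = x²/(0.0289 − x) = 7.14 × 10^-9
Since Ka ≪ C₀, x ≈ √(Ka·C₀) = 1.44 × 10^-5 M.
pH = −log(1.44 × 10^-5) = 4.84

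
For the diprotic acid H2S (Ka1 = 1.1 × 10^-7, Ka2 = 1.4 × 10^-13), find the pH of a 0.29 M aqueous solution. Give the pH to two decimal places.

Since Ka1 ≫ Ka2, the first ionization dominates [H+].
Ka1 = x²/(0.29 − x) = 1.1 × 10^-7
x ≈ √(1.1 × 10^-7 × 0.29) = 1.79 × 10^-4 M
pH = −log(1.79 × 10^-4) = 3.75

pH = 3.75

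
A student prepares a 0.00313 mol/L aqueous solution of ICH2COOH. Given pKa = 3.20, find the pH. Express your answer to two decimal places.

pH = 2.95

ICH2COOH ⇌ ICH2COO- + H+
Ka = 10^(−3.20) = 6.31 × 10^-4
From the ICE table, Ka = x²/(0.00313 − x) = 6.31 × 10^-4.
Here C₀/Ka ≈ 4.96, so the small-x approximation fails. Use the quadratic:
x = [−0.000631 + √(0.000631² + 7.9e-06)]/2 = 1.12 × 10^-3 M
pH = −log[H+] = −log(1.12 × 10^-3) = 2.95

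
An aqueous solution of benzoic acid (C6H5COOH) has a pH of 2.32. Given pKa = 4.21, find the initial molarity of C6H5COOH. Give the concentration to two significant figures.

[H+] = 10^(-2.32) = 4.79 × 10^-3 M = x
Ka = 10^(−4.21) = 6.17 × 10^-5
Ka = x²/(C₀ − x) ⇒ C₀ = x + x²/Ka
C₀ = 4.79 × 10^-3 + (4.79 × 10^-3)²/(6.17 × 10^-5) = 3.77 × 10^-1 M

C₀ = 3.8 × 10^-1 M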